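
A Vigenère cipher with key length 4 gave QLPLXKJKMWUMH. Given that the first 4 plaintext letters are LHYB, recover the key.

FERK

Subtract each crib letter from the matching ciphertext letter (mod 26):
Q(16)−L(11)=5 → F
L(11)−H(7)=4 → E
P(15)−Y(24)=-9≡17 → R
L(11)−B(1)=10 → K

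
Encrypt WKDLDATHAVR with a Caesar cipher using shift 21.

W(22): 22+21=43≡17 → R
K(10): 10+21=31≡5 → F
D(3): 3+21=24 → Y
L(11): 11+21=32≡6 → G
D(3): 3+21=24 → Y
A(0): 0+21=21 → V
T(19): 19+21=40≡14 → O
H(7): 7+21=28≡2 → C
A(0): 0+21=21 → V
V(21): 21+21=42≡16 → Q
R(17): 17+21=38≡12 → M

RFYGYVOCVQM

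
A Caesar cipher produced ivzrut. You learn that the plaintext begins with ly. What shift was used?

From the crib: i(8)−l(11)=-3≡23, so the shift is 23.

23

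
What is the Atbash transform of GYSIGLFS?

G(6) → T(19)
Y(24) → B(1)
S(18) → H(7)
I(8) → R(17)
G(6) → T(19)
L(11) → O(14)
F(5) → U(20)
S(18) → H(7)

TBHRTOUH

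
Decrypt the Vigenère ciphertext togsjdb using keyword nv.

Repeat the key across the ciphertext: nvnvnvn
t(19)−n(13): 6 → g
o(14)−v(21): -7≡19 → t
g(6)−n(13): -7≡19 → t
s(18)−v(21): -3≡23 → x
j(9)−n(13): -4≡22 → w
d(3)−v(21): -18≡8 → i
b(1)−n(13): -12≡14 → o

gttxwio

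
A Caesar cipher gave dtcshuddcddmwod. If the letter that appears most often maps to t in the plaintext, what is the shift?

The most frequent ciphertext letter is d (appears 6 times).
d is position 3; t is position 19.
Shift = -16≡10.

10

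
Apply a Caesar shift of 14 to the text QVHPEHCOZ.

EJVDSVQCN

Q(16): 16+14=30≡4 → E
V(21): 21+14=35≡9 → J
H(7): 7+14=21 → V
P(15): 15+14=29≡3 → D
E(4): 4+14=18 → S
H(7): 7+14=21 → V
C(2): 2+14=16 → Q
O(14): 14+14=28≡2 → C
Z(25): 25+14=39≡13 → N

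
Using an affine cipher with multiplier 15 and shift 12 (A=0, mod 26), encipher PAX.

P(15): 15·15+12=237≡3 → D
A(0): 15·0+12=12 → M
X(23): 15·23+12=357≡19 → T

DMT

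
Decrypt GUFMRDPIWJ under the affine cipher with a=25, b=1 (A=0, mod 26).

The inverse of 25 mod 26 is 25, since 25·25=625≡1. Apply D(y)=25·(y−1) mod 26:
G(6): 25·(6−1)=125≡21 → V
U(20): 25·(20−1)=475≡7 → H
F(5): 25·(5−1)=100≡22 → W
M(12): 25·(12−1)=275≡15 → P
R(17): 25·(17−1)=400≡10 → K
D(3): 25·(3−1)=50≡24 → Y
P(15): 25·(15−1)=350≡12 → M
I(8): 25·(8−1)=175≡19 → T
W(22): 25·(22−1)=525≡5 → F
J(9): 25·(9−1)=200≡18 → S

VHWPKYMTFS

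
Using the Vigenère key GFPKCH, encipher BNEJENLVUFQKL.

HSTTGURAJPSRR

Repeat the key across the message: GFPKCHGFPKCHG
B(1)+G(6): 7 → H
N(13)+F(5): 18 → S
E(4)+P(15): 19 → T
J(9)+K(10): 19 → T
E(4)+C(2): 6 → G
N(13)+H(7): 20 → U
L(11)+G(6): 17 → R
V(21)+F(5): 26≡0 → A
U(20)+P(15): 35≡9 → J
F(5)+K(10): 15 → P
Q(16)+C(2): 18 → S
K(10)+H(7): 17 → R
L(11)+G(6): 17 → R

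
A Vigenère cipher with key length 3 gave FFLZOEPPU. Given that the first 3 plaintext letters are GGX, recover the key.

ZZO

Subtract each crib letter from the matching ciphertext letter (mod 26):
F(5)−G(6)=-1≡25 → Z
F(5)−G(6)=-1≡25 → Z
L(11)−X(23)=-12≡14 → O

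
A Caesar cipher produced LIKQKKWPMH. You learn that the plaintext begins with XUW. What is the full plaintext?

XUWCWWIBYT

From the crib: L(11)−X(23)=-12≡14, so the shift is 14.
Subtract 14 from each ciphertext letter:
L(11): 11−14=-3≡23 → X
I(8): 8−14=-6≡20 → U
K(10): 10−14=-4≡22 → W
Q(16): 16−14=2 → C
K(10): 10−14=-4≡22 → W
K(10): 10−14=-4≡22 → W
W(22): 22−14=8 → I
P(15): 15−14=1 → B
M(12): 12−14=-2≡24 → Y
H(7): 7−14=-7≡19 → T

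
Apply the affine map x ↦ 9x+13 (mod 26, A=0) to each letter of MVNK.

RUAZ

M(12): 9·12+13=121≡17 → R
V(21): 9·21+13=202≡20 → U
N(13): 9·13+13=130≡0 → A
K(10): 9·10+13=103≡25 → Z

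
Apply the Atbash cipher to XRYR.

CIBI

X(23) → C(2)
R(17) → I(8)
Y(24) → B(1)
R(17) → I(8)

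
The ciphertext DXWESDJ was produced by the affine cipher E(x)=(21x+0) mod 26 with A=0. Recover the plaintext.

PLGUMPT

The inverse of 21 mod 26 is 5, since 21·5=105≡1. Apply D(y)=5·(y−0) mod 26:
D(3): 5·(3−0)=15 → P
X(23): 5·(23−0)=115≡11 → L
W(22): 5·(22−0)=110≡6 → G
E(4): 5·(4−0)=20 → U
S(18): 5·(18−0)=90≡12 → M
D(3): 5·(3−0)=15 → P
J(9): 5·(9−0)=45≡19 → T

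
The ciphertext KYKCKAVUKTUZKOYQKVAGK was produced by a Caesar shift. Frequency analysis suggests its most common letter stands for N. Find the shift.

The most frequent ciphertext letter is K (appears 7 times).
K is position 10; N is position 13.
Shift = -3≡23.

23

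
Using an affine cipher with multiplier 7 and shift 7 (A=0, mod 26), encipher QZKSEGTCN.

Q(16): 7·16+7=119≡15 → P
Z(25): 7·25+7=182≡0 → A
K(10): 7·10+7=77≡25 → Z
S(18): 7·18+7=133≡3 → D
E(4): 7·4+7=35≡9 → J
G(6): 7·6+7=49≡23 → X
T(19): 7·19+7=140≡10 → K
C(2): 7·2+7=21 → V
N(13): 7·13+7=98≡20 → U

PAZDJXKVU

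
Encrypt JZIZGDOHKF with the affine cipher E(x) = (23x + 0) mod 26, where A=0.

J(9): 23·9+0=207≡25 → Z
Z(25): 23·25+0=575≡3 → D
I(8): 23·8+0=184≡2 → C
Z(25): 23·25+0=575≡3 → D
G(6): 23·6+0=138≡8 → I
D(3): 23·3+0=69≡17 → R
O(14): 23·14+0=322≡10 → K
H(7): 23·7+0=161≡5 → F
K(10): 23·10+0=230≡22 → W
F(5): 23·5+0=115≡11 → L

ZDCDIRKFWL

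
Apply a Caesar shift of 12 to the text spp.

ebb

s(18): 18+12=30≡4 → e
p(15): 15+12=27≡1 → b
p(15): 15+12=27≡1 → b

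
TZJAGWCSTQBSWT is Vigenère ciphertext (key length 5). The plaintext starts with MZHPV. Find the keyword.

Subtract each crib letter from the matching ciphertext letter (mod 26):
T(19)−M(12)=7 → H
Z(25)−Z(25)=0 → A
J(9)−H(7)=2 → C
A(0)−P(15)=-15≡11 → L
G(6)−V(21)=-15≡11 → L

HACLL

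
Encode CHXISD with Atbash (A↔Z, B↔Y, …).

C(2) → X(23)
H(7) → S(18)
X(23) → C(2)
I(8) → R(17)
S(18) → H(7)
D(3) → W(22)

XSCRHW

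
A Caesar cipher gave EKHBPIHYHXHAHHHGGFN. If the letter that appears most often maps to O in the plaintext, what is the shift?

19

The most frequent ciphertext letter is H (appears 7 times).
H is position 7; O is position 14.
Shift = -7≡19.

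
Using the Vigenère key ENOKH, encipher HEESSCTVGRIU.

LRSCZGGJQYMH

Repeat the key across the message: ENOKHENOKHEN
H(7)+E(4): 11 → L
E(4)+N(13): 17 → R
E(4)+O(14): 18 → S
S(18)+K(10): 28≡2 → C
S(18)+H(7): 25 → Z
C(2)+E(4): 6 → G
T(19)+N(13): 32≡6 → G
V(21)+O(14): 35≡9 → J
G(6)+K(10): 16 → Q
R(17)+H(7): 24 → Y
I(8)+E(4): 12 → M
U(20)+N(13): 33≡7 → H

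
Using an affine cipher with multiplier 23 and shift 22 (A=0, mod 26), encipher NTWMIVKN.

JRIMYLSJ

N(13): 23·13+22=321≡9 → J
T(19): 23·19+22=459≡17 → R
W(22): 23·22+22=528≡8 → I
M(12): 23·12+22=298≡12 → M
I(8): 23·8+22=206≡24 → Y
V(21): 23·21+22=505≡11 → L
K(10): 23·10+22=252≡18 → S
N(13): 23·13+22=321≡9 → J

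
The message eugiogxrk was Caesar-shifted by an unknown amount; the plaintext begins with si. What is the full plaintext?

From the crib: e(4)−s(18)=-14≡12, so the shift is 12.
Subtract 12 from each ciphertext letter:
e(4): 4−12=-8≡18 → s
u(20): 20−12=8 → i
g(6): 6−12=-6≡20 → u
i(8): 8−12=-4≡22 → w
o(14): 14−12=2 → c
g(6): 6−12=-6≡20 → u
x(23): 23−12=11 → l
r(17): 17−12=5 → f
k(10): 10−12=-2≡24 → y

siuwculfy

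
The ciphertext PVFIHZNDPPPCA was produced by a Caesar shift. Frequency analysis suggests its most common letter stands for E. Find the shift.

The most frequent ciphertext letter is P (appears 4 times).
P is position 15; E is position 4.
Shift = 11.

11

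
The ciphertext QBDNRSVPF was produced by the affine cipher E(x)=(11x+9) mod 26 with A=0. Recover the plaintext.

DEQYWPUKC

The inverse of 11 mod 26 is 19, since 11·19=209≡1. Apply D(y)=19·(y−9) mod 26:
Q(16): 19·(16−9)=133≡3 → D
B(1): 19·(1−9)=-152≡4 → E
D(3): 19·(3−9)=-114≡16 → Q
N(13): 19·(13−9)=76≡24 → Y
R(17): 19·(17−9)=152≡22 → W
S(18): 19·(18−9)=171≡15 → P
V(21): 19·(21−9)=228≡20 → U
P(15): 19·(15−9)=114≡10 → K
F(5): 19·(5−9)=-76≡2 → C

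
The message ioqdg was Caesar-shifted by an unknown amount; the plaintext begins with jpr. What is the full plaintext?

jpreh

From the crib: i(8)−j(9)=-1≡25, so the shift is 25.
Subtract 25 from each ciphertext letter:
i(8): 8−25=-17≡9 → j
o(14): 14−25=-11≡15 → p
q(16): 16−25=-9≡17 → r
d(3): 3−25=-22≡4 → e
g(6): 6−25=-19≡7 → h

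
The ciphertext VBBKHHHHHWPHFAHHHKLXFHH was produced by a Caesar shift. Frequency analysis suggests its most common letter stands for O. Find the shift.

The most frequent ciphertext letter is H (appears 11 times).
H is position 7; O is position 14.
Shift = -7≡19.

19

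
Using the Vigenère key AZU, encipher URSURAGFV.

Repeat the key across the message: AZUAZUAZU
U(20)+A(0): 20 → U
R(17)+Z(25): 42≡16 → Q
S(18)+U(20): 38≡12 → M
U(20)+A(0): 20 → U
R(17)+Z(25): 42≡16 → Q
A(0)+U(20): 20 → U
G(6)+A(0): 6 → G
F(5)+Z(25): 30≡4 → E
V(21)+U(20): 41≡15 → P

UQMUQUGEP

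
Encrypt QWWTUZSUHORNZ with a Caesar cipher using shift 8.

Q(16): 16+8=24 → Y
W(22): 22+8=30≡4 → E
W(22): 22+8=30≡4 → E
T(19): 19+8=27≡1 → B
U(20): 20+8=28≡2 → C
Z(25): 25+8=33≡7 → H
S(18): 18+8=26≡0 → A
U(20): 20+8=28≡2 → C
H(7): 7+8=15 → P
O(14): 14+8=22 → W
R(17): 17+8=25 → Z
N(13): 13+8=21 → V
Z(25): 25+8=33≡7 → H

YEEBCHACPWZVH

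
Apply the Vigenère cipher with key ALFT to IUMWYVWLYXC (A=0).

Repeat the key across the message: ALFTALFTALF
I(8)+A(0): 8 → I
U(20)+L(11): 31≡5 → F
M(12)+F(5): 17 → R
W(22)+T(19): 41≡15 → P
Y(24)+A(0): 24 → Y
V(21)+L(11): 32≡6 → G
W(22)+F(5): 27≡1 → B
L(11)+T(19): 30≡4 → E
Y(24)+A(0): 24 → Y
X(23)+L(11): 34≡8 → I
C(2)+F(5): 7 → H

IFRPYGBEYIH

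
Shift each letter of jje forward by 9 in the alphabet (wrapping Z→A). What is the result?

ssn

j(9): 9+9=18 → s
j(9): 9+9=18 → s
e(4): 4+9=13 → n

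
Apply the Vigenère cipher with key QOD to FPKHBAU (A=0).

Repeat the key across the message: QODQODQ
F(5)+Q(16): 21 → V
P(15)+O(14): 29≡3 → D
K(10)+D(3): 13 → N
H(7)+Q(16): 23 → X
B(1)+O(14): 15 → P
A(0)+D(3): 3 → D
U(20)+Q(16): 36≡10 → K

VDNXPDK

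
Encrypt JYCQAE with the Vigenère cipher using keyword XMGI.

Repeat the key across the message: XMGIXM
J(9)+X(23): 32≡6 → G
Y(24)+M(12): 36≡10 → K
C(2)+G(6): 8 → I
Q(16)+I(8): 24 → Y
A(0)+X(23): 23 → X
E(4)+M(12): 16 → Q

GKIYXQ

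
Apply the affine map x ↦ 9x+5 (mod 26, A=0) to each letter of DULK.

D(3): 9·3+5=32≡6 → G
U(20): 9·20+5=185≡3 → D
L(11): 9·11+5=104≡0 → A
K(10): 9·10+5=95≡17 → R

GDAR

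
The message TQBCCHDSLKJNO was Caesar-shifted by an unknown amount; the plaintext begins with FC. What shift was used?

From the crib: T(19)−F(5)=14, so the shift is 14.

14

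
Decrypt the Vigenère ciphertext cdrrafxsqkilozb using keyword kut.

sjyhgmnyxaosefi

Repeat the key across the ciphertext: kutkutkutkutkut
c(2)−k(10): -8≡18 → s
d(3)−u(20): -17≡9 → j
r(17)−t(19): -2≡24 → y
r(17)−k(10): 7 → h
a(0)−u(20): -20≡6 → g
f(5)−t(19): -14≡12 → m
x(23)−k(10): 13 → n
s(18)−u(20): -2≡24 → y
q(16)−t(19): -3≡23 → x
k(10)−k(10): 0 → a
i(8)−u(20): -12≡14 → o
l(11)−t(19): -8≡18 → s
o(14)−k(10): 4 → e
z(25)−u(20): 5 → f
b(1)−t(19): -18≡8 → i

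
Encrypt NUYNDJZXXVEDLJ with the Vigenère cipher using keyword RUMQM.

Repeat the key across the message: RUMQMRUMQMRUMQ
N(13)+R(17): 30≡4 → E
U(20)+U(20): 40≡14 → O
Y(24)+M(12): 36≡10 → K
N(13)+Q(16): 29≡3 → D
D(3)+M(12): 15 → P
J(9)+R(17): 26≡0 → A
Z(25)+U(20): 45≡19 → T
X(23)+M(12): 35≡9 → J
X(23)+Q(16): 39≡13 → N
V(21)+M(12): 33≡7 → H
E(4)+R(17): 21 → V
D(3)+U(20): 23 → X
L(11)+M(12): 23 → X
J(9)+Q(16): 25 → Z

EOKDPATJNHVXXZ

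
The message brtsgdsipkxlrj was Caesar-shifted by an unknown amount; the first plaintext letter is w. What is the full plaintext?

wmonbyndkfsgme

From the crib: b(1)−w(22)=-21≡5, so the shift is 5.
Subtract 5 from each ciphertext letter:
b(1): 1−5=-4≡22 → w
r(17): 17−5=12 → m
t(19): 19−5=14 → o
s(18): 18−5=13 → n
g(6): 6−5=1 → b
d(3): 3−5=-2≡24 → y
s(18): 18−5=13 → n
i(8): 8−5=3 → d
p(15): 15−5=10 → k
k(10): 10−5=5 → f
x(23): 23−5=18 → s
l(11): 11−5=6 → g
r(17): 17−5=12 → m
j(9): 9−5=4 → e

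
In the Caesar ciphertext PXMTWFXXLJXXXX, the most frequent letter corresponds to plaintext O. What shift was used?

The most frequent ciphertext letter is X (appears 7 times).
X is position 23; O is position 14.
Shift = 9.

9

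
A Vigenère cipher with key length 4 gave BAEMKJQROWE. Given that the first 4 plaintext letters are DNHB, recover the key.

YNXL

Subtract each crib letter from the matching ciphertext letter (mod 26):
B(1)−D(3)=-2≡24 → Y
A(0)−N(13)=-13≡13 → N
E(4)−H(7)=-3≡23 → X
M(12)−B(1)=11 → L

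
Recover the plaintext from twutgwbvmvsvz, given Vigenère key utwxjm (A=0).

Repeat the key across the ciphertext: utwxjmutwxjmu
t(19)−u(20): -1≡25 → z
w(22)−t(19): 3 → d
u(20)−w(22): -2≡24 → y
t(19)−x(23): -4≡22 → w
g(6)−j(9): -3≡23 → x
w(22)−m(12): 10 → k
b(1)−u(20): -19≡7 → h
v(21)−t(19): 2 → c
m(12)−w(22): -10≡16 → q
v(21)−x(23): -2≡24 → y
s(18)−j(9): 9 → j
v(21)−m(12): 9 → j
z(25)−u(20): 5 → f

zdywxkhcqyjjf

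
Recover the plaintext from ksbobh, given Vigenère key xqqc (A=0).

nclmer

Repeat the key across the ciphertext: xqqcxq
k(10)−x(23): -13≡13 → n
s(18)−q(16): 2 → c
b(1)−q(16): -15≡11 → l
o(14)−c(2): 12 → m
b(1)−x(23): -22≡4 → e
h(7)−q(16): -9≡17 → r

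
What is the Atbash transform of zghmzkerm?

z(25) → a(0)
g(6) → t(19)
h(7) → s(18)
m(12) → n(13)
z(25) → a(0)
k(10) → p(15)
e(4) → v(21)
r(17) → i(8)
m(12) → n(13)

atsnapvin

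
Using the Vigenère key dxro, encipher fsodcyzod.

Repeat the key across the message: dxrodxrod
f(5)+d(3): 8 → i
s(18)+x(23): 41≡15 → p
o(14)+r(17): 31≡5 → f
d(3)+o(14): 17 → r
c(2)+d(3): 5 → f
y(24)+x(23): 47≡21 → v
z(25)+r(17): 42≡16 → q
o(14)+o(14): 28≡2 → c
d(3)+d(3): 6 → g

ipfrfvqcg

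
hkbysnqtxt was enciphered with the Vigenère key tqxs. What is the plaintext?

Repeat the key across the ciphertext: tqxstqxstq
h(7)−t(19): -12≡14 → o
k(10)−q(16): -6≡20 → u
b(1)−x(23): -22≡4 → e
y(24)−s(18): 6 → g
s(18)−t(19): -1≡25 → z
n(13)−q(16): -3≡23 → x
q(16)−x(23): -7≡19 → t
t(19)−s(18): 1 → b
x(23)−t(19): 4 → e
t(19)−q(16): 3 → d

ouegzxtbed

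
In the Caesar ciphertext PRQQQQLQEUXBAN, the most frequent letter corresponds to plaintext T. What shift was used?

The most frequent ciphertext letter is Q (appears 5 times).
Q is position 16; T is position 19.
Shift = -3≡23.

23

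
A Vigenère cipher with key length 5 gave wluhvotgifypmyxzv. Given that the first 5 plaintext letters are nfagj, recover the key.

Subtract each crib letter from the matching ciphertext letter (mod 26):
w(22)−n(13)=9 → j
l(11)−f(5)=6 → g
u(20)−a(0)=20 → u
h(7)−g(6)=1 → b
v(21)−j(9)=12 → m

jgubm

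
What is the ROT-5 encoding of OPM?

O(14): 14+5=19 → T
P(15): 15+5=20 → U
M(12): 12+5=17 → R

TUR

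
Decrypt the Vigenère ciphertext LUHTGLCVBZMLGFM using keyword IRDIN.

Repeat the key across the ciphertext: IRDINIRDINIRDIN
L(11)−I(8): 3 → D
U(20)−R(17): 3 → D
H(7)−D(3): 4 → E
T(19)−I(8): 11 → L
G(6)−N(13): -7≡19 → T
L(11)−I(8): 3 → D
C(2)−R(17): -15≡11 → L
V(21)−D(3): 18 → S
B(1)−I(8): -7≡19 → T
Z(25)−N(13): 12 → M
M(12)−I(8): 4 → E
L(11)−R(17): -6≡20 → U
G(6)−D(3): 3 → D
F(5)−I(8): -3≡23 → X
M(12)−N(13): -1≡25 → Z

DDELTDLSTMEUDXZ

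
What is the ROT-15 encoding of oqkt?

dfzi

o(14): 14+15=29≡3 → d
q(16): 16+15=31≡5 → f
k(10): 10+15=25 → z
t(19): 19+15=34≡8 → i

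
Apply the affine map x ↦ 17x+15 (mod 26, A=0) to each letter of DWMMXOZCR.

D(3): 17·3+15=66≡14 → O
W(22): 17·22+15=389≡25 → Z
M(12): 17·12+15=219≡11 → L
M(12): 17·12+15=219≡11 → L
X(23): 17·23+15=406≡16 → Q
O(14): 17·14+15=253≡19 → T
Z(25): 17·25+15=440≡24 → Y
C(2): 17·2+15=49≡23 → X
R(17): 17·17+15=304≡18 → S

OZLLQTYXS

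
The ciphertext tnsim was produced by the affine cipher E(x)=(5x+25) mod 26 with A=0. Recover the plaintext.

eijhn

The inverse of 5 mod 26 is 21, since 5·21=105≡1. Apply D(y)=21·(y−25) mod 26:
t(19): 21·(19−25)=-126≡4 → e
n(13): 21·(13−25)=-252≡8 → i
s(18): 21·(18−25)=-147≡9 → j
i(8): 21·(8−25)=-357≡7 → h
m(12): 21·(12−25)=-273≡13 → n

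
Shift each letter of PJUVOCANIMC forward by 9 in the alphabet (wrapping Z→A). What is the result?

P(15): 15+9=24 → Y
J(9): 9+9=18 → S
U(20): 20+9=29≡3 → D
V(21): 21+9=30≡4 → E
O(14): 14+9=23 → X
C(2): 2+9=11 → L
A(0): 0+9=9 → J
N(13): 13+9=22 → W
I(8): 8+9=17 → R
M(12): 12+9=21 → V
C(2): 2+9=11 → L

YSDEXLJWRVL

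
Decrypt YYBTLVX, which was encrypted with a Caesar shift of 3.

VVYQISU

Y(24): 24−3=21 → V
Y(24): 24−3=21 → V
B(1): 1−3=-2≡24 → Y
T(19): 19−3=16 → Q
L(11): 11−3=8 → I
V(21): 21−3=18 → S
X(23): 23−3=20 → U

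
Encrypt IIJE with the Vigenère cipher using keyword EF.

MNNJ

Repeat the key across the message: EFEF
I(8)+E(4): 12 → M
I(8)+F(5): 13 → N
J(9)+E(4): 13 → N
E(4)+F(5): 9 → J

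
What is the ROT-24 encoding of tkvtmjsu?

ritrkhqs

t(19): 19+24=43≡17 → r
k(10): 10+24=34≡8 → i
v(21): 21+24=45≡19 → t
t(19): 19+24=43≡17 → r
m(12): 12+24=36≡10 → k
j(9): 9+24=33≡7 → h
s(18): 18+24=42≡16 → q
u(20): 20+24=44≡18 → s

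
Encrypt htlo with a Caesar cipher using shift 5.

myqt

h(7): 7+5=12 → m
t(19): 19+5=24 → y
l(11): 11+5=16 → q
o(14): 14+5=19 → t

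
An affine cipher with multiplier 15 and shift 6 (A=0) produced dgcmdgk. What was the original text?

The inverse of 15 mod 26 is 7, since 15·7=105≡1. Apply D(y)=7·(y−6) mod 26:
d(3): 7·(3−6)=-21≡5 → f
g(6): 7·(6−6)=0 → a
c(2): 7·(2−6)=-28≡24 → y
m(12): 7·(12−6)=42≡16 → q
d(3): 7·(3−6)=-21≡5 → f
g(6): 7·(6−6)=0 → a
k(10): 7·(10−6)=28≡2 → c

fayqfac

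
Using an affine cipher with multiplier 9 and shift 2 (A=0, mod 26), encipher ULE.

U(20): 9·20+2=182≡0 → A
L(11): 9·11+2=101≡23 → X
E(4): 9·4+2=38≡12 → M

AXM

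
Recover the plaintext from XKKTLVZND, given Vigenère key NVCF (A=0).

KPIOYAXIQ

Repeat the key across the ciphertext: NVCFNVCFN
X(23)−N(13): 10 → K
K(10)−V(21): -11≡15 → P
K(10)−C(2): 8 → I
T(19)−F(5): 14 → O
L(11)−N(13): -2≡24 → Y
V(21)−V(21): 0 → A
Z(25)−C(2): 23 → X
N(13)−F(5): 8 → I
D(3)−N(13): -10≡16 → Q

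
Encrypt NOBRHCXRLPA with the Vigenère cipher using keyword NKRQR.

AYSHYPHIBGN

Repeat the key across the message: NKRQRNKRQRN
N(13)+N(13): 26≡0 → A
O(14)+K(10): 24 → Y
B(1)+R(17): 18 → S
R(17)+Q(16): 33≡7 → H
H(7)+R(17): 24 → Y
C(2)+N(13): 15 → P
X(23)+K(10): 33≡7 → H
R(17)+R(17): 34≡8 → I
L(11)+Q(16): 27≡1 → B
P(15)+R(17): 32≡6 → G
A(0)+N(13): 13 → N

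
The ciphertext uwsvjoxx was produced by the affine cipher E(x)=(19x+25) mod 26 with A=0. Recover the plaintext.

The inverse of 19 mod 26 is 11, since 19·11=209≡1. Apply D(y)=11·(y−25) mod 26:
u(20): 11·(20−25)=-55≡23 → x
w(22): 11·(22−25)=-33≡19 → t
s(18): 11·(18−25)=-77≡1 → b
v(21): 11·(21−25)=-44≡8 → i
j(9): 11·(9−25)=-176≡6 → g
o(14): 11·(14−25)=-121≡9 → j
x(23): 11·(23−25)=-22≡4 → e
x(23): 11·(23−25)=-22≡4 → e

xtbigjee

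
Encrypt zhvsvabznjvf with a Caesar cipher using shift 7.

goczchiguqcm

z(25): 25+7=32≡6 → g
h(7): 7+7=14 → o
v(21): 21+7=28≡2 → c
s(18): 18+7=25 → z
v(21): 21+7=28≡2 → c
a(0): 0+7=7 → h
b(1): 1+7=8 → i
z(25): 25+7=32≡6 → g
n(13): 13+7=20 → u
j(9): 9+7=16 → q
v(21): 21+7=28≡2 → c
f(5): 5+7=12 → m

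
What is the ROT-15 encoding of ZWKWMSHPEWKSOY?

OLZLBHWETLZHDN

Z(25): 25+15=40≡14 → O
W(22): 22+15=37≡11 → L
K(10): 10+15=25 → Z
W(22): 22+15=37≡11 → L
M(12): 12+15=27≡1 → B
S(18): 18+15=33≡7 → H
H(7): 7+15=22 → W
P(15): 15+15=30≡4 → E
E(4): 4+15=19 → T
W(22): 22+15=37≡11 → L
K(10): 10+15=25 → Z
S(18): 18+15=33≡7 → H
O(14): 14+15=29≡3 → D
Y(24): 24+15=39≡13 → N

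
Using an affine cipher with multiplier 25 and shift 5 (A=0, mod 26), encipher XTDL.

IMCU

X(23): 25·23+5=580≡8 → I
T(19): 25·19+5=480≡12 → M
D(3): 25·3+5=80≡2 → C
L(11): 25·11+5=280≡20 → U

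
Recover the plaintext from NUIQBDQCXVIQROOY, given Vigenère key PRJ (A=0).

Repeat the key across the ciphertext: PRJPRJPRJPRJPRJP
N(13)−P(15): -2≡24 → Y
U(20)−R(17): 3 → D
I(8)−J(9): -1≡25 → Z
Q(16)−P(15): 1 → B
B(1)−R(17): -16≡10 → K
D(3)−J(9): -6≡20 → U
Q(16)−P(15): 1 → B
C(2)−R(17): -15≡11 → L
X(23)−J(9): 14 → O
V(21)−P(15): 6 → G
I(8)−R(17): -9≡17 → R
Q(16)−J(9): 7 → H
R(17)−P(15): 2 → C
O(14)−R(17): -3≡23 → X
O(14)−J(9): 5 → F
Y(24)−P(15): 9 → J

YDZBKUBLOGRHCXFJ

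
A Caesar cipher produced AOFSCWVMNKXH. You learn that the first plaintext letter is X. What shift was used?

3

From the crib: A(0)−X(23)=-23≡3, so the shift is 3.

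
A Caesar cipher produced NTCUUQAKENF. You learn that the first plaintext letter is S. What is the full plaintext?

SYHZZVFPJSK

From the crib: N(13)−S(18)=-5≡21, so the shift is 21.
Subtract 21 from each ciphertext letter:
N(13): 13−21=-8≡18 → S
T(19): 19−21=-2≡24 → Y
C(2): 2−21=-19≡7 → H
U(20): 20−21=-1≡25 → Z
U(20): 20−21=-1≡25 → Z
Q(16): 16−21=-5≡21 → V
A(0): 0−21=-21≡5 → F
K(10): 10−21=-11≡15 → P
E(4): 4−21=-17≡9 → J
N(13): 13−21=-8≡18 → S
F(5): 5−21=-16≡10 → K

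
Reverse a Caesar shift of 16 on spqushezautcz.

s(18): 18−16=2 → c
p(15): 15−16=-1≡25 → z
q(16): 16−16=0 → a
u(20): 20−16=4 → e
s(18): 18−16=2 → c
h(7): 7−16=-9≡17 → r
e(4): 4−16=-12≡14 → o
z(25): 25−16=9 → j
a(0): 0−16=-16≡10 → k
u(20): 20−16=4 → e
t(19): 19−16=3 → d
c(2): 2−16=-14≡12 → m
z(25): 25−16=9 → j

czaecrojkedmj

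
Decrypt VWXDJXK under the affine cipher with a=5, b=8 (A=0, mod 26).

NIDZVDQ

The inverse of 5 mod 26 is 21, since 5·21=105≡1. Apply D(y)=21·(y−8) mod 26:
V(21): 21·(21−8)=273≡13 → N
W(22): 21·(22−8)=294≡8 → I
X(23): 21·(23−8)=315≡3 → D
D(3): 21·(3−8)=-105≡25 → Z
J(9): 21·(9−8)=21 → V
X(23): 21·(23−8)=315≡3 → D
K(10): 21·(10−8)=42≡16 → Q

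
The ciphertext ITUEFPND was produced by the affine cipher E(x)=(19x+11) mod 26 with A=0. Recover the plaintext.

TKVBMSWQ

The inverse of 19 mod 26 is 11, since 19·11=209≡1. Apply D(y)=11·(y−11) mod 26:
I(8): 11·(8−11)=-33≡19 → T
T(19): 11·(19−11)=88≡10 → K
U(20): 11·(20−11)=99≡21 → V
E(4): 11·(4−11)=-77≡1 → B
F(5): 11·(5−11)=-66≡12 → M
P(15): 11·(15−11)=44≡18 → S
N(13): 11·(13−11)=22 → W
D(3): 11·(3−11)=-88≡16 → Q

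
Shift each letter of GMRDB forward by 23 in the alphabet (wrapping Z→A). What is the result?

G(6): 6+23=29≡3 → D
M(12): 12+23=35≡9 → J
R(17): 17+23=40≡14 → O
D(3): 3+23=26≡0 → A
B(1): 1+23=24 → Y

DJOAY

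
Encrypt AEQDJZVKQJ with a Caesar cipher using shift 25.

ZDPCIYUJPI

A(0): 0+25=25 → Z
E(4): 4+25=29≡3 → D
Q(16): 16+25=41≡15 → P
D(3): 3+25=28≡2 → C
J(9): 9+25=34≡8 → I
Z(25): 25+25=50≡24 → Y
V(21): 21+25=46≡20 → U
K(10): 10+25=35≡9 → J
Q(16): 16+25=41≡15 → P
J(9): 9+25=34≡8 → I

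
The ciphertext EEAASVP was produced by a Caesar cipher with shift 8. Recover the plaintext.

E(4): 4−8=-4≡22 → W
E(4): 4−8=-4≡22 → W
A(0): 0−8=-8≡18 → S
A(0): 0−8=-8≡18 → S
S(18): 18−8=10 → K
V(21): 21−8=13 → N
P(15): 15−8=7 → H

WWSSKNH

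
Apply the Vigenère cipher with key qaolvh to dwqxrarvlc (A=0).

tweimhhvzn

Repeat the key across the message: qaolvhqaol
d(3)+q(16): 19 → t
w(22)+a(0): 22 → w
q(16)+o(14): 30≡4 → e
x(23)+l(11): 34≡8 → i
r(17)+v(21): 38≡12 → m
a(0)+h(7): 7 → h
r(17)+q(16): 33≡7 → h
v(21)+a(0): 21 → v
l(11)+o(14): 25 → z
c(2)+l(11): 13 → n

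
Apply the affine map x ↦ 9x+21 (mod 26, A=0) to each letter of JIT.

J(9): 9·9+21=102≡24 → Y
I(8): 9·8+21=93≡15 → P
T(19): 9·19+21=192≡10 → K

YPK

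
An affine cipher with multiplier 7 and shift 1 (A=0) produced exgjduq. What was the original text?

tsxqezr

The inverse of 7 mod 26 is 15, since 7·15=105≡1. Apply D(y)=15·(y−1) mod 26:
e(4): 15·(4−1)=45≡19 → t
x(23): 15·(23−1)=330≡18 → s
g(6): 15·(6−1)=75≡23 → x
j(9): 15·(9−1)=120≡16 → q
d(3): 15·(3−1)=30≡4 → e
u(20): 15·(20−1)=285≡25 → z
q(16): 15·(16−1)=225≡17 → r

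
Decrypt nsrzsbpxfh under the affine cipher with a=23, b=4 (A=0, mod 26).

xentebflrz

The inverse of 23 mod 26 is 17, since 23·17=391≡1. Apply D(y)=17·(y−4) mod 26:
n(13): 17·(13−4)=153≡23 → x
s(18): 17·(18−4)=238≡4 → e
r(17): 17·(17−4)=221≡13 → n
z(25): 17·(25−4)=357≡19 → t
s(18): 17·(18−4)=238≡4 → e
b(1): 17·(1−4)=-51≡1 → b
p(15): 17·(15−4)=187≡5 → f
x(23): 17·(23−4)=323≡11 → l
f(5): 17·(5−4)=17 → r
h(7): 17·(7−4)=51≡25 → z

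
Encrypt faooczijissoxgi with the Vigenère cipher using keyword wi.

bikwyhereaowtoe

Repeat the key across the message: wiwiwiwiwiwiwiw
f(5)+w(22): 27≡1 → b
a(0)+i(8): 8 → i
o(14)+w(22): 36≡10 → k
o(14)+i(8): 22 → w
c(2)+w(22): 24 → y
z(25)+i(8): 33≡7 → h
i(8)+w(22): 30≡4 → e
j(9)+i(8): 17 → r
i(8)+w(22): 30≡4 → e
s(18)+i(8): 26≡0 → a
s(18)+w(22): 40≡14 → o
o(14)+i(8): 22 → w
x(23)+w(22): 45≡19 → t
g(6)+i(8): 14 → o
i(8)+w(22): 30≡4 → e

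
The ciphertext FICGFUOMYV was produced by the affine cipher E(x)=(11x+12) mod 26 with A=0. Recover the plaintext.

XCSQXWMAUP

The inverse of 11 mod 26 is 19, since 11·19=209≡1. Apply D(y)=19·(y−12) mod 26:
F(5): 19·(5−12)=-133≡23 → X
I(8): 19·(8−12)=-76≡2 → C
C(2): 19·(2−12)=-190≡18 → S
G(6): 19·(6−12)=-114≡16 → Q
F(5): 19·(5−12)=-133≡23 → X
U(20): 19·(20−12)=152≡22 → W
O(14): 19·(14−12)=38≡12 → M
M(12): 19·(12−12)=0 → A
Y(24): 19·(24−12)=228≡20 → U
V(21): 19·(21−12)=171≡15 → P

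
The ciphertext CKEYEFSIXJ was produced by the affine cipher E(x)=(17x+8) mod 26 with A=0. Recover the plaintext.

The inverse of 17 mod 26 is 23, since 17·23=391≡1. Apply D(y)=23·(y−8) mod 26:
C(2): 23·(2−8)=-138≡18 → S
K(10): 23·(10−8)=46≡20 → U
E(4): 23·(4−8)=-92≡12 → M
Y(24): 23·(24−8)=368≡4 → E
E(4): 23·(4−8)=-92≡12 → M
F(5): 23·(5−8)=-69≡9 → J
S(18): 23·(18−8)=230≡22 → W
I(8): 23·(8−8)=0 → A
X(23): 23·(23−8)=345≡7 → H
J(9): 23·(9−8)=23 → X

SUMEMJWAHX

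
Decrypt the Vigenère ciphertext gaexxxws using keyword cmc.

eocvlvug

Repeat the key across the ciphertext: cmccmccm
g(6)−c(2): 4 → e
a(0)−m(12): -12≡14 → o
e(4)−c(2): 2 → c
x(23)−c(2): 21 → v
x(23)−m(12): 11 → l
x(23)−c(2): 21 → v
w(22)−c(2): 20 → u
s(18)−m(12): 6 → g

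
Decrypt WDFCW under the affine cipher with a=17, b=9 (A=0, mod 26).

NSMVN

The inverse of 17 mod 26 is 23, since 17·23=391≡1. Apply D(y)=23·(y−9) mod 26:
W(22): 23·(22−9)=299≡13 → N
D(3): 23·(3−9)=-138≡18 → S
F(5): 23·(5−9)=-92≡12 → M
C(2): 23·(2−9)=-161≡21 → V
W(22): 23·(22−9)=299≡13 → N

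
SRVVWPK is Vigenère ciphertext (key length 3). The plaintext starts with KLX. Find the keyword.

IGY

Subtract each crib letter from the matching ciphertext letter (mod 26):
S(18)−K(10)=8 → I
R(17)−L(11)=6 → G
V(21)−X(23)=-2≡24 → Y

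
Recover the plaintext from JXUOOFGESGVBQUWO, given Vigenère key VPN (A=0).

OIHTZSLPFLGOVFJT

Repeat the key across the ciphertext: VPNVPNVPNVPNVPNV
J(9)−V(21): -12≡14 → O
X(23)−P(15): 8 → I
U(20)−N(13): 7 → H
O(14)−V(21): -7≡19 → T
O(14)−P(15): -1≡25 → Z
F(5)−N(13): -8≡18 → S
G(6)−V(21): -15≡11 → L
E(4)−P(15): -11≡15 → P
S(18)−N(13): 5 → F
G(6)−V(21): -15≡11 → L
V(21)−P(15): 6 → G
B(1)−N(13): -12≡14 → O
Q(16)−V(21): -5≡21 → V
U(20)−P(15): 5 → F
W(22)−N(13): 9 → J
O(14)−V(21): -7≡19 → T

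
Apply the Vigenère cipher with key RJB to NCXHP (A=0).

Repeat the key across the message: RJBRJ
N(13)+R(17): 30≡4 → E
C(2)+J(9): 11 → L
X(23)+B(1): 24 → Y
H(7)+R(17): 24 → Y
P(15)+J(9): 24 → Y

ELYYY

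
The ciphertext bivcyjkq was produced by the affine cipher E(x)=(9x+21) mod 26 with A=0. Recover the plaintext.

snavjqtl

The inverse of 9 mod 26 is 3, since 9·3=27≡1. Apply D(y)=3·(y−21) mod 26:
b(1): 3·(1−21)=-60≡18 → s
i(8): 3·(8−21)=-39≡13 → n
v(21): 3·(21−21)=0 → a
c(2): 3·(2−21)=-57≡21 → v
y(24): 3·(24−21)=9 → j
j(9): 3·(9−21)=-36≡16 → q
k(10): 3·(10−21)=-33≡19 → t
q(16): 3·(16−21)=-15≡11 → l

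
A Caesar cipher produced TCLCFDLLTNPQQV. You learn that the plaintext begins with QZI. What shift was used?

3

From the crib: T(19)−Q(16)=3, so the shift is 3.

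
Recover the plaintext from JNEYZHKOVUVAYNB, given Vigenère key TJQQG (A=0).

Repeat the key across the ciphertext: TJQQGTJQQGTJQQG
J(9)−T(19): -10≡16 → Q
N(13)−J(9): 4 → E
E(4)−Q(16): -12≡14 → O
Y(24)−Q(16): 8 → I
Z(25)−G(6): 19 → T
H(7)−T(19): -12≡14 → O
K(10)−J(9): 1 → B
O(14)−Q(16): -2≡24 → Y
V(21)−Q(16): 5 → F
U(20)−G(6): 14 → O
V(21)−T(19): 2 → C
A(0)−J(9): -9≡17 → R
Y(24)−Q(16): 8 → I
N(13)−Q(16): -3≡23 → X
B(1)−G(6): -5≡21 → V

QEOITOBYFOCRIXV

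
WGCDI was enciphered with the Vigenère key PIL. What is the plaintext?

Repeat the key across the ciphertext: PILPI
W(22)−P(15): 7 → H
G(6)−I(8): -2≡24 → Y
C(2)−L(11): -9≡17 → R
D(3)−P(15): -12≡14 → O
I(8)−I(8): 0 → A

HYROA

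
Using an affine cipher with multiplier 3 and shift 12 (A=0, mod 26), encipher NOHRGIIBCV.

ZCHLEKKPSX

N(13): 3·13+12=51≡25 → Z
O(14): 3·14+12=54≡2 → C
H(7): 3·7+12=33≡7 → H
R(17): 3·17+12=63≡11 → L
G(6): 3·6+12=30≡4 → E
I(8): 3·8+12=36≡10 → K
I(8): 3·8+12=36≡10 → K
B(1): 3·1+12=15 → P
C(2): 3·2+12=18 → S
V(21): 3·21+12=75≡23 → X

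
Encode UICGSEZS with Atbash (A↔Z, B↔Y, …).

FRXTHVAH

U(20) → F(5)
I(8) → R(17)
C(2) → X(23)
G(6) → T(19)
S(18) → H(7)
E(4) → V(21)
Z(25) → A(0)
S(18) → H(7)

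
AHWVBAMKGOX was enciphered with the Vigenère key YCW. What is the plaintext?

Repeat the key across the ciphertext: YCWYCWYCWYC
A(0)−Y(24): -24≡2 → C
H(7)−C(2): 5 → F
W(22)−W(22): 0 → A
V(21)−Y(24): -3≡23 → X
B(1)−C(2): -1≡25 → Z
A(0)−W(22): -22≡4 → E
M(12)−Y(24): -12≡14 → O
K(10)−C(2): 8 → I
G(6)−W(22): -16≡10 → K
O(14)−Y(24): -10≡16 → Q
X(23)−C(2): 21 → V

CFAXZEOIKQV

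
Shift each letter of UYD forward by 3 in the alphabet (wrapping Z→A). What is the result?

U(20): 20+3=23 → X
Y(24): 24+3=27≡1 → B
D(3): 3+3=6 → G

XBG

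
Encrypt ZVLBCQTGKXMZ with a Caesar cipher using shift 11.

Z(25): 25+11=36≡10 → K
V(21): 21+11=32≡6 → G
L(11): 11+11=22 → W
B(1): 1+11=12 → M
C(2): 2+11=13 → N
Q(16): 16+11=27≡1 → B
T(19): 19+11=30≡4 → E
G(6): 6+11=17 → R
K(10): 10+11=21 → V
X(23): 23+11=34≡8 → I
M(12): 12+11=23 → X
Z(25): 25+11=36≡10 → K

KGWMNBERVIXK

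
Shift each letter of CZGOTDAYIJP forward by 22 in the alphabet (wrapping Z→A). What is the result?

C(2): 2+22=24 → Y
Z(25): 25+22=47≡21 → V
G(6): 6+22=28≡2 → C
O(14): 14+22=36≡10 → K
T(19): 19+22=41≡15 → P
D(3): 3+22=25 → Z
A(0): 0+22=22 → W
Y(24): 24+22=46≡20 → U
I(8): 8+22=30≡4 → E
J(9): 9+22=31≡5 → F
P(15): 15+22=37≡11 → L

YVCKPZWUEFL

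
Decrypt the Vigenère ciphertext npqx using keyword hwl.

gtfq

Repeat the key across the ciphertext: hwlh
n(13)−h(7): 6 → g
p(15)−w(22): -7≡19 → t
q(16)−l(11): 5 → f
x(23)−h(7): 16 → q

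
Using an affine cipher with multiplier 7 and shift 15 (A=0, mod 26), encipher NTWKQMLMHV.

N(13): 7·13+15=106≡2 → C
T(19): 7·19+15=148≡18 → S
W(22): 7·22+15=169≡13 → N
K(10): 7·10+15=85≡7 → H
Q(16): 7·16+15=127≡23 → X
M(12): 7·12+15=99≡21 → V
L(11): 7·11+15=92≡14 → O
M(12): 7·12+15=99≡21 → V
H(7): 7·7+15=64≡12 → M
V(21): 7·21+15=162≡6 → G

CSNHXVOVMG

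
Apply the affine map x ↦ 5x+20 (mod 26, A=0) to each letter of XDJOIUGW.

FJNMIQYA

X(23): 5·23+20=135≡5 → F
D(3): 5·3+20=35≡9 → J
J(9): 5·9+20=65≡13 → N
O(14): 5·14+20=90≡12 → M
I(8): 5·8+20=60≡8 → I
U(20): 5·20+20=120≡16 → Q
G(6): 5·6+20=50≡24 → Y
W(22): 5·22+20=130≡0 → A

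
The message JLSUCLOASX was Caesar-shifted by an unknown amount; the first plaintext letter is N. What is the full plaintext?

NPWYGPSEWB

From the crib: J(9)−N(13)=-4≡22, so the shift is 22.
Subtract 22 from each ciphertext letter:
J(9): 9−22=-13≡13 → N
L(11): 11−22=-11≡15 → P
S(18): 18−22=-4≡22 → W
U(20): 20−22=-2≡24 → Y
C(2): 2−22=-20≡6 → G
L(11): 11−22=-11≡15 → P
O(14): 14−22=-8≡18 → S
A(0): 0−22=-22≡4 → E
S(18): 18−22=-4≡22 → W
X(23): 23−22=1 → B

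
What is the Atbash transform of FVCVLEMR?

UEXEOVNI

F(5) → U(20)
V(21) → E(4)
C(2) → X(23)
V(21) → E(4)
L(11) → O(14)
E(4) → V(21)
M(12) → N(13)
R(17) → I(8)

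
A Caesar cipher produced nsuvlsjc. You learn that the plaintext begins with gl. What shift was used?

From the crib: n(13)−g(6)=7, so the shift is 7.

7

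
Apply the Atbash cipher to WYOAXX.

DBLZCC

W(22) → D(3)
Y(24) → B(1)
O(14) → L(11)
A(0) → Z(25)
X(23) → C(2)
X(23) → C(2)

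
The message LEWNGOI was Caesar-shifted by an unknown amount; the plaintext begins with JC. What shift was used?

2

From the crib: L(11)−J(9)=2, so the shift is 2.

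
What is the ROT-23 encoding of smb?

pjy

s(18): 18+23=41≡15 → p
m(12): 12+23=35≡9 → j
b(1): 1+23=24 → y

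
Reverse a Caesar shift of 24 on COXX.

EQZZ

C(2): 2−24=-22≡4 → E
O(14): 14−24=-10≡16 → Q
X(23): 23−24=-1≡25 → Z
X(23): 23−24=-1≡25 → Z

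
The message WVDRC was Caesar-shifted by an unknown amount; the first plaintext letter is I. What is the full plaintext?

From the crib: W(22)−I(8)=14, so the shift is 14.
Subtract 14 from each ciphertext letter:
W(22): 22−14=8 → I
V(21): 21−14=7 → H
D(3): 3−14=-11≡15 → P
R(17): 17−14=3 → D
C(2): 2−14=-12≡14 → O

IHPDO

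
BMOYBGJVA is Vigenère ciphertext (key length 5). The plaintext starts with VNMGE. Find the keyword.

Subtract each crib letter from the matching ciphertext letter (mod 26):
B(1)−V(21)=-20≡6 → G
M(12)−N(13)=-1≡25 → Z
O(14)−M(12)=2 → C
Y(24)−G(6)=18 → S
B(1)−E(4)=-3≡23 → X

GZCSX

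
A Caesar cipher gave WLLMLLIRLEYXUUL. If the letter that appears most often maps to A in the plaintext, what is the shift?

The most frequent ciphertext letter is L (appears 6 times).
L is position 11; A is position 0.
Shift = 11.

11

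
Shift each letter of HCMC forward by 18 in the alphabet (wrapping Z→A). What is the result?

ZUEU

H(7): 7+18=25 → Z
C(2): 2+18=20 → U
M(12): 12+18=30≡4 → E
C(2): 2+18=20 → U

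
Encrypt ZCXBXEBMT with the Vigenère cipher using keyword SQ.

Repeat the key across the message: SQSQSQSQS
Z(25)+S(18): 43≡17 → R
C(2)+Q(16): 18 → S
X(23)+S(18): 41≡15 → P
B(1)+Q(16): 17 → R
X(23)+S(18): 41≡15 → P
E(4)+Q(16): 20 → U
B(1)+S(18): 19 → T
M(12)+Q(16): 28≡2 → C
T(19)+S(18): 37≡11 → L

RSPRPUTCL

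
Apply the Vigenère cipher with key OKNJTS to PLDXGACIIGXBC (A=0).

DVQGZSQSVPQTQ

Repeat the key across the message: OKNJTSOKNJTSO
P(15)+O(14): 29≡3 → D
L(11)+K(10): 21 → V
D(3)+N(13): 16 → Q
X(23)+J(9): 32≡6 → G
G(6)+T(19): 25 → Z
A(0)+S(18): 18 → S
C(2)+O(14): 16 → Q
I(8)+K(10): 18 → S
I(8)+N(13): 21 → V
G(6)+J(9): 15 → P
X(23)+T(19): 42≡16 → Q
B(1)+S(18): 19 → T
C(2)+O(14): 16 → Q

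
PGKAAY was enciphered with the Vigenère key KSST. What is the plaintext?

Repeat the key across the ciphertext: KSSTKS
P(15)−K(10): 5 → F
G(6)−S(18): -12≡14 → O
K(10)−S(18): -8≡18 → S
A(0)−T(19): -19≡7 → H
A(0)−K(10): -10≡16 → Q
Y(24)−S(18): 6 → G

FOSHQG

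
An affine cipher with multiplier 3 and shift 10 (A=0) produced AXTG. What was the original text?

ONDQ

The inverse of 3 mod 26 is 9, since 3·9=27≡1. Apply D(y)=9·(y−10) mod 26:
A(0): 9·(0−10)=-90≡14 → O
X(23): 9·(23−10)=117≡13 → N
T(19): 9·(19−10)=81≡3 → D
G(6): 9·(6−10)=-36≡16 → Q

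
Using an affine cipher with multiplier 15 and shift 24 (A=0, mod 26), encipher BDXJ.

NRFD

B(1): 15·1+24=39≡13 → N
D(3): 15·3+24=69≡17 → R
X(23): 15·23+24=369≡5 → F
J(9): 15·9+24=159≡3 → D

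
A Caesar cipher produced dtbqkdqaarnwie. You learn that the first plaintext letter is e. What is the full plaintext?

From the crib: d(3)−e(4)=-1≡25, so the shift is 25.
Subtract 25 from each ciphertext letter:
d(3): 3−25=-22≡4 → e
t(19): 19−25=-6≡20 → u
b(1): 1−25=-24≡2 → c
q(16): 16−25=-9≡17 → r
k(10): 10−25=-15≡11 → l
d(3): 3−25=-22≡4 → e
q(16): 16−25=-9≡17 → r
a(0): 0−25=-25≡1 → b
a(0): 0−25=-25≡1 → b
r(17): 17−25=-8≡18 → s
n(13): 13−25=-12≡14 → o
w(22): 22−25=-3≡23 → x
i(8): 8−25=-17≡9 → j
e(4): 4−25=-21≡5 → f

eucrlerbbsoxjf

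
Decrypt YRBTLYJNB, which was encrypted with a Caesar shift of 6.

SLVNFSDHV

Y(24): 24−6=18 → S
R(17): 17−6=11 → L
B(1): 1−6=-5≡21 → V
T(19): 19−6=13 → N
L(11): 11−6=5 → F
Y(24): 24−6=18 → S
J(9): 9−6=3 → D
N(13): 13−6=7 → H
B(1): 1−6=-5≡21 → V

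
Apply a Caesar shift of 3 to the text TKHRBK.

WNKUEN

T(19): 19+3=22 → W
K(10): 10+3=13 → N
H(7): 7+3=10 → K
R(17): 17+3=20 → U
B(1): 1+3=4 → E
K(10): 10+3=13 → N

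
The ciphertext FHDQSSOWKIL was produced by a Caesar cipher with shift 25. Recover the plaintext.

F(5): 5−25=-20≡6 → G
H(7): 7−25=-18≡8 → I
D(3): 3−25=-22≡4 → E
Q(16): 16−25=-9≡17 → R
S(18): 18−25=-7≡19 → T
S(18): 18−25=-7≡19 → T
O(14): 14−25=-11≡15 → P
W(22): 22−25=-3≡23 → X
K(10): 10−25=-15≡11 → L
I(8): 8−25=-17≡9 → J
L(11): 11−25=-14≡12 → M

GIERTTPXLJM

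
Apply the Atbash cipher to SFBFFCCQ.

S(18) → H(7)
F(5) → U(20)
B(1) → Y(24)
F(5) → U(20)
F(5) → U(20)
C(2) → X(23)
C(2) → X(23)
Q(16) → J(9)

HUYUUXXJ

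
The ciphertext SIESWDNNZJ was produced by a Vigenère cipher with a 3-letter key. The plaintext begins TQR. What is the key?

Subtract each crib letter from the matching ciphertext letter (mod 26):
S(18)−T(19)=-1≡25 → Z
I(8)−Q(16)=-8≡18 → S
E(4)−R(17)=-13≡13 → N

ZSN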